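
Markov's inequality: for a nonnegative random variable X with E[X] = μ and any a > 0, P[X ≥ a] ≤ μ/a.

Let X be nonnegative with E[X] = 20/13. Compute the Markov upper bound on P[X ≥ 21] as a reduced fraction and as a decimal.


μ = E[X] = 20/13, a = 21.
Markov: P[X ≥ 21] ≤ μ/a = (20/13)/21 = 20/273.
Numerically: ≈ 0.073.
(Since a = 21 > μ = 1.538, the bound 20/273 is < 1 and informative.)

P[X ≥ 21] ≤ 20/273 ≈ 0.073.


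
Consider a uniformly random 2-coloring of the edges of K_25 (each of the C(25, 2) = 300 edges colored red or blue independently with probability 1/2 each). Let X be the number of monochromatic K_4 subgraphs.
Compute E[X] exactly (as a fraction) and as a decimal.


Let X = Σ_S X_S over the C(25, 4) = 12650 subsets S of size 4, where X_S = 1 if the K_4 on S is monochromatic.
For a fixed S, the K_4 on S has C(4, 2) = 6 edges. P[all 6 edges red] = (1/2)^6, and likewise for blue, so P[monochromatic] = 2·(1/2)^6 = 2^{1 − 6} = 1/32.
By linearity: E[X] = C(25, 4) · 2^{1 − 6} = 12650 · 1/32 = 6325/16.
Numerically: E[X] ≈ 395.312500.

E[X] = C(25,4)·2^(1−C(4,2)) = 6325/16 ≈ 395.312500.


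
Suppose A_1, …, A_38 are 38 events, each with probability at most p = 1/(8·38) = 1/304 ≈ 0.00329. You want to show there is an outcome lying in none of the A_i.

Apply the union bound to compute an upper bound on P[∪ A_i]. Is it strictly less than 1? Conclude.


Union bound: P[∪_{i=1}^{38} A_i] ≤ Σ_i P[A_i] ≤ 38·p = 38·(1/304) = 1/8.
Numerically: 1/8 ≈ 0.12500.
Is 1/8 < 1? YES.
Since P[∪ A_i] ≤ 1/8 < 1, the complement has P[∩ A_i^c] ≥ 1 − 1/8 = 7/8 > 0, so some outcome avoids every A_i.

38·p = 1/8 ≈ 0.12500; existence CERTIFIED by the union bound.


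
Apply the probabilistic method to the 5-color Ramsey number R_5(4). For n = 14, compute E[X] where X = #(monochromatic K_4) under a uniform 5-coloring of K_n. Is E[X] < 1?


E[X] = C(14, 4) · 5^{1 − 6} = 1001 · 5^{−5} = 1001/3125.
As a reduced fraction: E[X] = 1001/3125 ≈ 0.320.
Is E[X] < 1? YES.
Since E[X] < 1, there exists a 5-coloring of K_{14} with no monochromatic K_4; hence R_5(4) > 14.

E[X] = 1001/3125 ≈ 0.320; E[X] < 1, so R_5(4) > 14.


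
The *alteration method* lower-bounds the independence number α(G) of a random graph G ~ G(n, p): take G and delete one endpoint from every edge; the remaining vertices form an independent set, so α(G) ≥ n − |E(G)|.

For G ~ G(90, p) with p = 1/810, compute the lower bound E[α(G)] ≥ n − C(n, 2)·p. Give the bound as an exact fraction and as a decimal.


E[|E(G)|] = C(90, 2)·p = 4005 · (1/810) = 89/18.
E[α(G)] ≥ n − E[|E(G)|] = 90 − 89/18 = 1531/18.
Numerically: ≈ 85.0556.
(This is only a lower bound; the true E[α(G)] may be larger.)

E[α(G)] ≥ 1531/18 ≈ 85.0556.


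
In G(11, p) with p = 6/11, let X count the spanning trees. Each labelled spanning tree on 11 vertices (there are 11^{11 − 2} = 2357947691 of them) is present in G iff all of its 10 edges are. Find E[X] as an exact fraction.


K_11 has 11^{11 − 2} = 2357947691 labelled spanning trees.
For each such spanning tree H, let X_H = 1 if all 10 edges of H are present in G. Then P[X_H = 1] = p^{10} = (6/11)^{10} = 60466176/25937424601.
By linearity of expectation: E[X] = Σ_H E[X_H] = 2357947691 · p^{10} = 2357947691 · 60466176/25937424601 = 60466176/11.
Numerically: E[X] ≈ 5.4969e+06.

E[X] = 2357947691 · (6/11)^{10} = 60466176/11 ≈ 5.4969e+06.


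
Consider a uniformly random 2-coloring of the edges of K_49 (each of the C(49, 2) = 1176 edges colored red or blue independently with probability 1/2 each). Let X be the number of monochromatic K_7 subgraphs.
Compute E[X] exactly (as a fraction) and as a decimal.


Let X = Σ_S X_S over the C(49, 7) = 85900584 subsets S of size 7, where X_S = 1 if the K_7 on S is monochromatic.
For a fixed S, the K_7 on S has C(7, 2) = 21 edges. P[all 21 edges red] = (1/2)^21, and likewise for blue, so P[monochromatic] = 2·(1/2)^21 = 2^{1 − 21} = 1/1048576.
Summing: E[X] = C(49, 7) · 2^{1 − 21} = 85900584 · 1/1048576 = 10737573/131072.
Numerically: E[X] ≈ 81.92118.

E[X] = C(49,7)·2^(1−C(7,2)) = 10737573/131072 ≈ 81.92118.


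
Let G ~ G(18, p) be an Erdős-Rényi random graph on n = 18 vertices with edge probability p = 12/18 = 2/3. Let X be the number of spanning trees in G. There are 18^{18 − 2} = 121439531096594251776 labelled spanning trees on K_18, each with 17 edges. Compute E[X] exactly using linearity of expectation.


K_18 has 18^{18 − 2} = 121439531096594251776 labelled spanning trees.
For each such spanning tree H, let X_H = 1 if all 17 edges of H are present in G. Then P[X_H = 1] = p^{17} = (2/3)^{17} = 131072/129140163.
Summing the indicators: E[X] = Σ_H E[X_H] = 121439531096594251776 · p^{17} = 121439531096594251776 · 131072/129140163 = 123256172596690944.
Numerically: E[X] ≈ 1.23256e+17.

E[X] = 121439531096594251776 · (2/3)^{17} = 123256172596690944 ≈ 1.23256e+17.


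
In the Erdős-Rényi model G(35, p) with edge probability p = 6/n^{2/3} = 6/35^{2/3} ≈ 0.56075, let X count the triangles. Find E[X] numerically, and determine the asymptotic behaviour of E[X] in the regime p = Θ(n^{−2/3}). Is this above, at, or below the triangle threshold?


Number of potential triangles: C(35, 3) = 6545.
Each occurs with probability p³ ≈ (0.56075)³ ≈ 1.7632653e-01.
By linearity: E[X] = C(35, 3)·p³ ≈ 6545 · 1.7632653e-01 ≈ 1154.05714.
Since α = 2/3 < 1, p = c/n^{2/3} ≫ 1/n is above the triangle threshold p ~ 1/n. Asymptotically E[X] ~ (c³/6)·n^{3(1−α)} = (6³/6)·n^{1} → ∞; triangles are abundant w.h.p.

E[X] ≈ 1154.05714; in regime p = Θ(1/n^{2/3}) E[X] diverges (above the triangle threshold p ~ 1/n).


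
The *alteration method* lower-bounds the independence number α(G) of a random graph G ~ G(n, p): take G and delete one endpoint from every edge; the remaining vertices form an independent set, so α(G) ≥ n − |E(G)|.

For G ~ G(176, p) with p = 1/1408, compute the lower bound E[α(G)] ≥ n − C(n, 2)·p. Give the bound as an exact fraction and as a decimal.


E[|E(G)|] = C(176, 2)·p = 15400 · (1/1408) = 175/16.
E[α(G)] ≥ n − E[|E(G)|] = 176 − 175/16 = 2641/16.
Numerically: ≈ 165.0625.
(This is only a lower bound; the true E[α(G)] may be larger.)

E[α(G)] ≥ 2641/16 ≈ 165.0625.


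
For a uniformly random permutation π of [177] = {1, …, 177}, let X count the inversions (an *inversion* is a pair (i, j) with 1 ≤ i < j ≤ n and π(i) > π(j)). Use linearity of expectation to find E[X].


Write X = Σ X_I over the C(177, 2) = 15576 pairs i < j, with X_I the indicator of one inversion.
There are 15576 indicators.
For each fixed pair i < j, the values π(i) and π(j) are two distinct elements of {1, …, 177} in uniformly random order; by symmetry P[π(i) > π(j)] = 1/2.
By linearity: E[X] = 15576 · (1/2) = C(177, 2) · (1/2) = 15576/2 = 7788 ≈ 7788.00000.

E[X] = 7788 = 7788.00000.


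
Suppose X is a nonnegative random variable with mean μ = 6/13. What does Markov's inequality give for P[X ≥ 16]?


μ = E[X] = 6/13, a = 16.
Markov: P[X ≥ 16] ≤ μ/a = (6/13)/16 = 3/104.
Numerically: ≈ 0.029.
(Since a = 16 > μ = 0.462, the bound 3/104 is < 1 and informative.)

P[X ≥ 16] ≤ 3/104 ≈ 0.029.


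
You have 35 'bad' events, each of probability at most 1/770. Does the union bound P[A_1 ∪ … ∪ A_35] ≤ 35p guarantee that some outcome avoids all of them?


Union bound: P[∪_{i=1}^{35} A_i] ≤ Σ_i P[A_i] ≤ 35·p = 35·(1/770) = 1/22.
Numerically: 1/22 ≈ 0.045455.
Is 1/22 < 1? YES.
Since P[∪ A_i] ≤ 1/22 < 1, the complement has P[∩ A_i^c] ≥ 1 − 1/22 = 21/22 > 0, so some outcome avoids every A_i.

35·p = 1/22 ≈ 0.045455; existence CERTIFIED by the union bound.


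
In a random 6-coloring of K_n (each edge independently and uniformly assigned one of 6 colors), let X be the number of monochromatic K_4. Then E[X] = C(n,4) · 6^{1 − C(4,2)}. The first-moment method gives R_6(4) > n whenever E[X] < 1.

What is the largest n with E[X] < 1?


We need C(n, 4) · 6^{1 − 6} < 1, i.e. C(n, 4) < 6^{6 − 1} = 7776.
Check values of n near the boundary:
  n = 17: C(17, 4) = 2380; 2380 < 7776? YES
  n = 18: C(18, 4) = 3060; 3060 < 7776? YES
  n = 19: C(19, 4) = 3876; 3876 < 7776? YES
  n = 20: C(20, 4) = 4845; 4845 < 7776? YES
  n = 21: C(21, 4) = 5985; 5985 < 7776? YES
  n = 22: C(22, 4) = 7315; 7315 < 7776? YES
  n = 23: C(23, 4) = 8855; 8855 < 7776? NO
  n = 24: C(24, 4) = 10626; 10626 < 7776? NO
The largest n with C(n, 4) < 7776 is n = 22 (where E[X] = 7315/7776 ≈ 0.94072). Hence R_6(4) > 22, i.e. R_6(4) ≥ 23.

Largest n = 22; hence R_6(4) > 22.


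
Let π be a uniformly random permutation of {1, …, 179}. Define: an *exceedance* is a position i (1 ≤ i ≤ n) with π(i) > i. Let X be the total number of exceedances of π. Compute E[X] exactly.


Write X = Σ_{i=1}^{179} X_i, where X_i = 1_{π(i) > i}.
For each fixed i, π(i) is uniform over {1, …, 179} (marginal of a uniform permutation), so P[π(i) > i] = (n − i)/n. Summing: Σ_{i=1}^{179} (n − i)/n = (0 + 1 + … + 178)/179 = 179(179 − 1)/(2·179) = (179 − 1)/2.
Hence E[X] = Σ_{i=1}^{179} (179 − i)/179 = 89 ≈ 89.000.

E[X] = 89 = 89.000.


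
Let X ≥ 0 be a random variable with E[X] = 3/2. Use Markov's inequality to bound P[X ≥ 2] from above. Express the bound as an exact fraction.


μ = E[X] = 3/2, a = 2.
Markov: P[X ≥ 2] ≤ μ/a = (3/2)/2 = 3/4.
Numerically: ≈ 0.750.
(Since a = 2 > μ = 1.500, the bound 3/4 is < 1 and informative.)

P[X ≥ 2] ≤ 3/4 ≈ 0.750.


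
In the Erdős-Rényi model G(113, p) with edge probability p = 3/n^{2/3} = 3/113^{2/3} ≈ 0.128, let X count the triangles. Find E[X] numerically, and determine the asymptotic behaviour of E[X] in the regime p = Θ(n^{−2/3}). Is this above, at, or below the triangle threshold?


Number of potential triangles: C(113, 3) = 234136.
Each occurs with probability p³ ≈ (0.128)³ ≈ 2.11450e-03.
By linearity: E[X] = C(113, 3)·p³ ≈ 234136 · 2.11450e-03 ≈ 495.080.
Since α = 2/3 < 1, p = c/n^{2/3} ≫ 1/n is above the triangle threshold p ~ 1/n. Asymptotically E[X] ~ (c³/6)·n^{3(1−α)} = (3³/6)·n^{1} → ∞; triangles are abundant w.h.p.

E[X] ≈ 495.080; in regime p = Θ(1/n^{2/3}) E[X] diverges (above the triangle threshold p ~ 1/n).


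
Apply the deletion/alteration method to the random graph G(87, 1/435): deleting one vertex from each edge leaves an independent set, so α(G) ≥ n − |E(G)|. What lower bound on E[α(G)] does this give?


E[|E(G)|] = C(87, 2)·p = 3741 · (1/435) = 43/5.
E[α(G)] ≥ n − E[|E(G)|] = 87 − 43/5 = 392/5.
Numerically: ≈ 78.4000.
(This is only a lower bound; the true E[α(G)] may be larger.)

E[α(G)] ≥ 392/5 ≈ 78.4000.


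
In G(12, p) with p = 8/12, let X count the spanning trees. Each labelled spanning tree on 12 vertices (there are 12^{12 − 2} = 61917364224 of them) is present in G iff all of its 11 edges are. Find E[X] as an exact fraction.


K_12 has 12^{12 − 2} = 61917364224 labelled spanning trees.
For each such spanning tree H, let X_H = 1 if all 11 edges of H are present in G. Then P[X_H = 1] = p^{11} = (2/3)^{11} = 2048/177147.
By linearity of expectation: E[X] = Σ_H E[X_H] = 61917364224 · p^{11} = 61917364224 · 2048/177147 = 2147483648/3.
Numerically: E[X] ≈ 7.16e+08.

E[X] = 61917364224 · (2/3)^{11} = 2147483648/3 ≈ 7.16e+08.


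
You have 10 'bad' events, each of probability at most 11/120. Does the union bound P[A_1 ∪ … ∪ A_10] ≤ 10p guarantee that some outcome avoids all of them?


Union bound: P[∪_{i=1}^{10} A_i] ≤ Σ_i P[A_i] ≤ 10·p = 10·(11/120) = 11/12.
Numerically: 11/12 ≈ 0.91667.
Is 11/12 < 1? YES.
Since P[∪ A_i] ≤ 11/12 < 1, the complement has P[∩ A_i^c] ≥ 1 − 11/12 = 1/12 > 0, so some outcome avoids every A_i.

10·p = 11/12 ≈ 0.91667; existence CERTIFIED by the union bound.


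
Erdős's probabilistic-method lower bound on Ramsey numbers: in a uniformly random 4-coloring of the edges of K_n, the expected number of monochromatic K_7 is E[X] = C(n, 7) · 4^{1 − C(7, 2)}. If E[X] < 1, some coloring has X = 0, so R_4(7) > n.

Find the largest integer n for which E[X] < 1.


We need C(n, 7) · 4^{1 − 21} < 1, i.e. C(n, 7) < 4^{21 − 1} = 1099511627776.
Check values of n near the boundary:
  n = 179: C(179, 7) = 1037437234460; 1037437234460 < 1099511627776? YES
  n = 180: C(180, 7) = 1079414463600; 1079414463600 < 1099511627776? YES
  n = 181: C(181, 7) = 1122839183400; 1122839183400 < 1099511627776? NO
  n = 182: C(182, 7) = 1167752750736; 1167752750736 < 1099511627776? NO
  n = 183: C(183, 7) = 1214197462413; 1214197462413 < 1099511627776? NO
The largest n with C(n, 7) < 1099511627776 is n = 180 (where E[X] = 67463403975/68719476736 ≈ 0.98172). Hence R_4(7) > 180, i.e. R_4(7) ≥ 181.

Largest n = 180; hence R_4(7) > 180.


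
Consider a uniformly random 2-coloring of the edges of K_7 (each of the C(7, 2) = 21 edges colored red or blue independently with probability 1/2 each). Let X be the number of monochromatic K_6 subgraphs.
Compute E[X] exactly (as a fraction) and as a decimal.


Let X = Σ_S X_S over the C(7, 6) = 7 subsets S of size 6, where X_S = 1 if the K_6 on S is monochromatic.
For a fixed S, the K_6 on S has C(6, 2) = 15 edges. P[all 15 edges red] = (1/2)^15, and likewise for blue, so P[monochromatic] = 2·(1/2)^15 = 2^{1 − 15} = 1/16384.
By linearity of expectation: E[X] = C(7, 6) · 2^{1 − 15} = 7 · 1/16384 = 7/16384.
Numerically: E[X] ≈ 0.000.

E[X] = C(7,6)·2^(1−C(6,2)) = 7/16384 ≈ 0.000.


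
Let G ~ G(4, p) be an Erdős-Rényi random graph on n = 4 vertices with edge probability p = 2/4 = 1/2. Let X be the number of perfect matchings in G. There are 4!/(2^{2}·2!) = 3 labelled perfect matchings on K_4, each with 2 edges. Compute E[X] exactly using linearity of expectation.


K_4 has 4!/(2^{2}·2!) = 3 labelled perfect matchings.
For each such perfect matching H, let X_H = 1 if all 2 edges of H are present in G. Then P[X_H = 1] = p^{2} = (1/2)^{2} = 1/4.
By linearity: E[X] = Σ_H E[X_H] = 3 · p^{2} = 3 · 1/4 = 3/4.
Numerically: E[X] ≈ 0.75.

E[X] = 3 · (1/2)^{2} = 3/4 ≈ 0.75.


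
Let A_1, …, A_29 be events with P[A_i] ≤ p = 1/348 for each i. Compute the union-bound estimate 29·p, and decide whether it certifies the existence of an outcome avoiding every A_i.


Union bound: P[∪_{i=1}^{29} A_i] ≤ Σ_i P[A_i] ≤ 29·p = 29·(1/348) = 1/12.
Numerically: 1/12 ≈ 0.083.
Is 1/12 < 1? YES.
Since P[∪ A_i] ≤ 1/12 < 1, the complement has P[∩ A_i^c] ≥ 1 − 1/12 = 11/12 > 0, so some outcome avoids every A_i.

29·p = 1/12 ≈ 0.083; existence CERTIFIED by the union bound.


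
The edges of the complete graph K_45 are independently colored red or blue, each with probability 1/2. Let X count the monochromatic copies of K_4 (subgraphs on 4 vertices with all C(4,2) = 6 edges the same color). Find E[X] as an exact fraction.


Let X = Σ_S X_S over the C(45, 4) = 148995 subsets S of size 4, where X_S = 1 if the K_4 on S is monochromatic.
For a fixed S, the K_4 on S has C(4, 2) = 6 edges. P[all 6 edges red] = (1/2)^6, and likewise for blue, so P[monochromatic] = 2·(1/2)^6 = 2^{1 − 6} = 1/32.
By linearity: E[X] = C(45, 4) · 2^{1 − 6} = 148995 · 1/32 = 148995/32.
Numerically: E[X] ≈ 4656.09375.

E[X] = C(45,4)·2^(1−C(4,2)) = 148995/32 ≈ 4656.09375.


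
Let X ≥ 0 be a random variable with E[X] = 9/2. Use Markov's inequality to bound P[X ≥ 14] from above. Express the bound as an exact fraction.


μ = E[X] = 9/2, a = 14.
Markov: P[X ≥ 14] ≤ μ/a = (9/2)/14 = 9/28.
Numerically: ≈ 0.321.
(Since a = 14 > μ = 4.500, the bound 9/28 is < 1 and informative.)

P[X ≥ 14] ≤ 9/28 ≈ 0.321.


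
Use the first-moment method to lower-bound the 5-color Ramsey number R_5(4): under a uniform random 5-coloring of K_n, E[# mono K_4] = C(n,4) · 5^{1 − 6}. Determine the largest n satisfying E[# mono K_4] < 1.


We need C(n, 4) · 5^{1 − 6} < 1, i.e. C(n, 4) < 5^{6 − 1} = 3125.
Check values of n near the boundary:
  n = 16: C(16, 4) = 1820; 1820 < 3125? YES
  n = 17: C(17, 4) = 2380; 2380 < 3125? YES
  n = 18: C(18, 4) = 3060; 3060 < 3125? YES
  n = 19: C(19, 4) = 3876; 3876 < 3125? NO
The largest n with C(n, 4) < 3125 is n = 18 (where E[X] = 612/625 ≈ 0.9792000). Hence R_5(4) > 18, i.e. R_5(4) ≥ 19.

Largest n = 18; hence R_5(4) > 18.


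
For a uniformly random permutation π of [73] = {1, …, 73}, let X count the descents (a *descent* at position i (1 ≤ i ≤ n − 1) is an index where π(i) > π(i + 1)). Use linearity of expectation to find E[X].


Write X = Σ X_I over i = 1, …, 72, with X_I the indicator of one descent.
There are 72 indicators.
For each fixed i, the pair (π(i), π(i+1)) is a uniformly random ordered pair of distinct values from {1, …, 73}; by symmetry P[π(i) > π(i+1)] = 1/2.
By linearity: E[X] = 72 · (1/2) = (73 − 1) · (1/2) = 36 ≈ 36.0000.

E[X] = 36 = 36.0000.


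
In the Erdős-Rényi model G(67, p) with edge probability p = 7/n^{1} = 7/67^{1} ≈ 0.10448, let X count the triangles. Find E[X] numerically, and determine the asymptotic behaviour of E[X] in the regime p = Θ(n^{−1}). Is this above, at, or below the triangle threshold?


Number of potential triangles: C(67, 3) = 47905.
Each occurs with probability p³ ≈ (0.10448)³ ≈ 1.1404328e-03.
By linearity: E[X] = C(67, 3)·p³ ≈ 47905 · 1.1404328e-03 ≈ 54.63243.
Here α = 1, so p = 7/n is exactly at the triangle threshold p ~ 1/n. Asymptotically E[X] → c³/6 = 7³/6 = 343/6 ≈ 57.16667, a bounded constant. In this regime the triangle count is asymptotically Poisson(c³/6).

E[X] ≈ 54.63243; in regime p = Θ(1/n^{1}) E[X] stays bounded (at the triangle threshold p ~ 1/n).


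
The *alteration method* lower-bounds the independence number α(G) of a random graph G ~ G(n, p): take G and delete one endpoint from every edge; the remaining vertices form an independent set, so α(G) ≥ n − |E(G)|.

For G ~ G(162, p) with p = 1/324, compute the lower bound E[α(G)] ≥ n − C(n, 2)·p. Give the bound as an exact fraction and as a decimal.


E[|E(G)|] = C(162, 2)·p = 13041 · (1/324) = 161/4.
E[α(G)] ≥ n − E[|E(G)|] = 162 − 161/4 = 487/4.
Numerically: ≈ 121.7500.
(This is only a lower bound; the true E[α(G)] may be larger.)

E[α(G)] ≥ 487/4 ≈ 121.7500.


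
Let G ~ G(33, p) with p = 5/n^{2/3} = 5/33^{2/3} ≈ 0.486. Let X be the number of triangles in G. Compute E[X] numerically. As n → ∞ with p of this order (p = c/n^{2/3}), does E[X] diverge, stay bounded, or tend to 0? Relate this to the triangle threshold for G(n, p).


Number of potential triangles: C(33, 3) = 5456.
Each occurs with probability p³ ≈ (0.486)³ ≈ 1.14784e-01.
By linearity: E[X] = C(33, 3)·p³ ≈ 5456 · 1.14784e-01 ≈ 626.263.
Since α = 2/3 < 1, p = c/n^{2/3} ≫ 1/n is above the triangle threshold p ~ 1/n. Asymptotically E[X] ~ (c³/6)·n^{3(1−α)} = (5³/6)·n^{1} → ∞; triangles are abundant w.h.p.

E[X] ≈ 626.263; in regime p = Θ(1/n^{2/3}) E[X] diverges (above the triangle threshold p ~ 1/n).


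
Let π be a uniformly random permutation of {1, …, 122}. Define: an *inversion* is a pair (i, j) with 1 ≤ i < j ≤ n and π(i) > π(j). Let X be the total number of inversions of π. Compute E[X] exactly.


Write X = Σ X_I over the C(122, 2) = 7381 pairs i < j, with X_I the indicator of one inversion.
There are 7381 indicators.
For each fixed pair i < j, the values π(i) and π(j) are two distinct elements of {1, …, 122} in uniformly random order; by symmetry P[π(i) > π(j)] = 1/2.
By linearity: E[X] = 7381 · (1/2) = C(122, 2) · (1/2) = 7381/2 = 7381/2 ≈ 3690.500000.

E[X] = 7381/2 = 3690.500000.


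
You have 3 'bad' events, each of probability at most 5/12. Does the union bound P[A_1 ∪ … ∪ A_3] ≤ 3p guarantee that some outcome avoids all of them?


Union bound: P[∪_{i=1}^{3} A_i] ≤ Σ_i P[A_i] ≤ 3·p = 3·(5/12) = 5/4.
Numerically: 5/4 ≈ 1.2500.
Is 5/4 < 1? NO.
Since the bound 5/4 is ≥ 1, the union bound is uninformative here; it does NOT by itself certify existence.

3·p = 5/4 ≈ 1.2500; existence NOT certified by the union bound.


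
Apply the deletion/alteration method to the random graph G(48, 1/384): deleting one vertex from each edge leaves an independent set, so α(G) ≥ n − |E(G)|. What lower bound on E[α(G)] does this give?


E[|E(G)|] = C(48, 2)·p = 1128 · (1/384) = 47/16.
E[α(G)] ≥ n − E[|E(G)|] = 48 − 47/16 = 721/16.
Numerically: ≈ 45.062500.
(This is only a lower bound; the true E[α(G)] may be larger.)

E[α(G)] ≥ 721/16 ≈ 45.062500.


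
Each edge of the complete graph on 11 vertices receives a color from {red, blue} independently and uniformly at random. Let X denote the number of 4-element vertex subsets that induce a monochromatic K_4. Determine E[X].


Let X = Σ_S X_S over the C(11, 4) = 330 subsets S of size 4, where X_S = 1 if the K_4 on S is monochromatic.
For a fixed S, the K_4 on S has C(4, 2) = 6 edges. P[all 6 edges red] = (1/2)^6, and likewise for blue, so P[monochromatic] = 2·(1/2)^6 = 2^{1 − 6} = 1/32.
Summing: E[X] = C(11, 4) · 2^{1 − 6} = 330 · 1/32 = 165/16.
Numerically: E[X] ≈ 10.312.

E[X] = C(11,4)·2^(1−C(4,2)) = 165/16 ≈ 10.312.


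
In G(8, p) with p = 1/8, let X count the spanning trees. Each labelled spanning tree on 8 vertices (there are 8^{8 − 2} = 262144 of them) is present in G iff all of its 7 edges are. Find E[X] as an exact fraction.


K_8 has 8^{8 − 2} = 262144 labelled spanning trees.
For each such spanning tree H, let X_H = 1 if all 7 edges of H are present in G. Then P[X_H = 1] = p^{7} = (1/8)^{7} = 1/2097152.
Summing the indicators: E[X] = Σ_H E[X_H] = 262144 · p^{7} = 262144 · 1/2097152 = 1/8.
Numerically: E[X] ≈ 0.125.

E[X] = 262144 · (1/8)^{7} = 1/8 ≈ 0.125.


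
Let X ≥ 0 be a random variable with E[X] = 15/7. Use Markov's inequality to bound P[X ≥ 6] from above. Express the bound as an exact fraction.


μ = E[X] = 15/7, a = 6.
Markov: P[X ≥ 6] ≤ μ/a = (15/7)/6 = 5/14.
Numerically: ≈ 0.357143.
(Since a = 6 > μ = 2.142857, the bound 5/14 is < 1 and informative.)

P[X ≥ 6] ≤ 5/14 ≈ 0.357143.


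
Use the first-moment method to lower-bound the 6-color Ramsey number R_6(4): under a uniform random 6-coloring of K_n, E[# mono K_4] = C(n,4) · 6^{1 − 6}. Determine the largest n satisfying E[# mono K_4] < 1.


We need C(n, 4) · 6^{1 − 6} < 1, i.e. C(n, 4) < 6^{6 − 1} = 7776.
Check values of n near the boundary:
  n = 18: C(18, 4) = 3060; 3060 < 7776? YES
  n = 19: C(19, 4) = 3876; 3876 < 7776? YES
  n = 20: C(20, 4) = 4845; 4845 < 7776? YES
  n = 21: C(21, 4) = 5985; 5985 < 7776? YES
  n = 22: C(22, 4) = 7315; 7315 < 7776? YES
  n = 23: C(23, 4) = 8855; 8855 < 7776? NO
The largest n with C(n, 4) < 7776 is n = 22 (where E[X] = 7315/7776 ≈ 0.940715). Hence R_6(4) > 22, i.e. R_6(4) ≥ 23.

Largest n = 22; hence R_6(4) > 22.


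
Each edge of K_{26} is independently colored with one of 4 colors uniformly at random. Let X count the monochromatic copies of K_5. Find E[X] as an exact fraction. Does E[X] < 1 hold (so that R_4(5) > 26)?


E[X] = C(26, 5) · 4^{1 − 10} = 65780 · 4^{−9} = 65780/262144.
As a reduced fraction: E[X] = 16445/65536 ≈ 0.25093.
Is E[X] < 1? YES.
Since E[X] < 1, there exists a 4-coloring of K_{26} with no monochromatic K_5; hence R_4(5) > 26.

E[X] = 16445/65536 ≈ 0.25093; E[X] < 1, so R_4(5) > 26.


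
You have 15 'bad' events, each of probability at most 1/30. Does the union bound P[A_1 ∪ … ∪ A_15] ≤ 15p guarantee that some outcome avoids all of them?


Union bound: P[∪_{i=1}^{15} A_i] ≤ Σ_i P[A_i] ≤ 15·p = 15·(1/30) = 1/2.
Numerically: 1/2 ≈ 0.50000.
Is 1/2 < 1? YES.
Since P[∪ A_i] ≤ 1/2 < 1, the complement has P[∩ A_i^c] ≥ 1 − 1/2 = 1/2 > 0, so some outcome avoids every A_i.

15·p = 1/2 ≈ 0.50000; existence CERTIFIED by the union bound.


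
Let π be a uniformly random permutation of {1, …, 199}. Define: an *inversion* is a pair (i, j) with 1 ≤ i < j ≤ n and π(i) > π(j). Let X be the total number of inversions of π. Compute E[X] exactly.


Write X = Σ X_I over the C(199, 2) = 19701 pairs i < j, with X_I the indicator of one inversion.
There are 19701 indicators.
For each fixed pair i < j, the values π(i) and π(j) are two distinct elements of {1, …, 199} in uniformly random order; by symmetry P[π(i) > π(j)] = 1/2.
By linearity: E[X] = 19701 · (1/2) = C(199, 2) · (1/2) = 19701/2 = 19701/2 ≈ 9850.5000.

E[X] = 19701/2 = 9850.5000.


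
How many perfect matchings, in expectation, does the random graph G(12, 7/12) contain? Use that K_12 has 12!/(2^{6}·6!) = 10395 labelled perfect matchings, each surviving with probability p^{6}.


K_12 has 12!/(2^{6}·6!) = 10395 labelled perfect matchings.
For each such perfect matching H, let X_H = 1 if all 6 edges of H are present in G. Then P[X_H = 1] = p^{6} = (7/12)^{6} = 117649/2985984.
By linearity: E[X] = Σ_H E[X_H] = 10395 · p^{6} = 10395 · 117649/2985984 = 45294865/110592.
Numerically: E[X] ≈ 409.57.

E[X] = 10395 · (7/12)^{6} = 45294865/110592 ≈ 409.57.


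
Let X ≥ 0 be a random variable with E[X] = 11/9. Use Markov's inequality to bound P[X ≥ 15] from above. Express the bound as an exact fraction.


μ = E[X] = 11/9, a = 15.
Markov: P[X ≥ 15] ≤ μ/a = (11/9)/15 = 11/135.
Numerically: ≈ 0.081.
(Since a = 15 > μ = 1.222, the bound 11/135 is < 1 and informative.)

P[X ≥ 15] ≤ 11/135 ≈ 0.081.


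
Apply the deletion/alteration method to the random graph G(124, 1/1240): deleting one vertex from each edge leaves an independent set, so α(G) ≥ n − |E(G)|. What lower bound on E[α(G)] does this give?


E[|E(G)|] = C(124, 2)·p = 7626 · (1/1240) = 123/20.
E[α(G)] ≥ n − E[|E(G)|] = 124 − 123/20 = 2357/20.
Numerically: ≈ 117.850000.
(This is only a lower bound; the true E[α(G)] may be larger.)

E[α(G)] ≥ 2357/20 ≈ 117.850000.


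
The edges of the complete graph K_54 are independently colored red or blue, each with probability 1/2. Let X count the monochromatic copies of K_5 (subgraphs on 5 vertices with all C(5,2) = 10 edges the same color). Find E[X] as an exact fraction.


Let X = Σ_S X_S over the C(54, 5) = 3162510 subsets S of size 5, where X_S = 1 if the K_5 on S is monochromatic.
For a fixed S, the K_5 on S has C(5, 2) = 10 edges. P[all 10 edges red] = (1/2)^10, and likewise for blue, so P[monochromatic] = 2·(1/2)^10 = 2^{1 − 10} = 1/512.
By linearity: E[X] = C(54, 5) · 2^{1 − 10} = 3162510 · 1/512 = 1581255/256.
Numerically: E[X] ≈ 6176.777344.

E[X] = C(54,5)·2^(1−C(5,2)) = 1581255/256 ≈ 6176.777344.


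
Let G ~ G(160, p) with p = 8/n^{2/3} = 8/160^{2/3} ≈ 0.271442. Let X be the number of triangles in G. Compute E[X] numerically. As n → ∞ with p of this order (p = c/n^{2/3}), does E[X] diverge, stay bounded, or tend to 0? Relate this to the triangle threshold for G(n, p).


Number of potential triangles: C(160, 3) = 669920.
Each occurs with probability p³ ≈ (0.271442)³ ≈ 2.00000000e-02.
By linearity: E[X] = C(160, 3)·p³ ≈ 669920 · 2.00000000e-02 ≈ 13398.400000.
Since α = 2/3 < 1, p = c/n^{2/3} ≫ 1/n is above the triangle threshold p ~ 1/n. Asymptotically E[X] ~ (c³/6)·n^{3(1−α)} = (8³/6)·n^{1} → ∞; triangles are abundant w.h.p.

E[X] ≈ 13398.400000; in regime p = Θ(1/n^{2/3}) E[X] diverges (above the triangle threshold p ~ 1/n).


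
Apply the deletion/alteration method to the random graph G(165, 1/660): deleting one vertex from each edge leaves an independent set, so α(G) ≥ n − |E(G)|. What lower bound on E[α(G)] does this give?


E[|E(G)|] = C(165, 2)·p = 13530 · (1/660) = 41/2.
E[α(G)] ≥ n − E[|E(G)|] = 165 − 41/2 = 289/2.
Numerically: ≈ 144.500000.
(This is only a lower bound; the true E[α(G)] may be larger.)

E[α(G)] ≥ 289/2 ≈ 144.500000.


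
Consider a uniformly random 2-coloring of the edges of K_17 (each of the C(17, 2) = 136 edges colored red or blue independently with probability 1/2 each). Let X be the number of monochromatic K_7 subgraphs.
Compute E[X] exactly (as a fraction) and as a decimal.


Let X = Σ_S X_S over the C(17, 7) = 19448 subsets S of size 7, where X_S = 1 if the K_7 on S is monochromatic.
For a fixed S, the K_7 on S has C(7, 2) = 21 edges. P[all 21 edges red] = (1/2)^21, and likewise for blue, so P[monochromatic] = 2·(1/2)^21 = 2^{1 − 21} = 1/1048576.
By linearity of expectation: E[X] = C(17, 7) · 2^{1 − 21} = 19448 · 1/1048576 = 2431/131072.
Numerically: E[X] ≈ 0.018547.

E[X] = C(17,7)·2^(1−C(7,2)) = 2431/131072 ≈ 0.018547.


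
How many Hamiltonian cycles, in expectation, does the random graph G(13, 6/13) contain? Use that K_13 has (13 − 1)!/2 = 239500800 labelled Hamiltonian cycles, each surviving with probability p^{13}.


K_13 has (13 − 1)!/2 = 239500800 labelled Hamiltonian cycles.
For each such Hamiltonian cycle H, let X_H = 1 if all 13 edges of H are present in G. Then P[X_H = 1] = p^{13} = (6/13)^{13} = 13060694016/302875106592253.
By linearity of expectation: E[X] = Σ_H E[X_H] = 239500800 · p^{13} = 239500800 · 13060694016/302875106592253 = 3128046665387212800/302875106592253.
Numerically: E[X] ≈ 1.033e+04.

E[X] = 239500800 · (6/13)^{13} = 3128046665387212800/302875106592253 ≈ 1.033e+04.


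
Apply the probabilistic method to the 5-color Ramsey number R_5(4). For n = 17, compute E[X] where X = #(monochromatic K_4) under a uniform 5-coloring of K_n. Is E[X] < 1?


E[X] = C(17, 4) · 5^{1 − 6} = 2380 · 5^{−5} = 2380/3125.
As a reduced fraction: E[X] = 476/625 ≈ 0.762.
Is E[X] < 1? YES.
Since E[X] < 1, there exists a 5-coloring of K_{17} with no monochromatic K_4; hence R_5(4) > 17.

E[X] = 476/625 ≈ 0.762; E[X] < 1, so R_5(4) > 17.


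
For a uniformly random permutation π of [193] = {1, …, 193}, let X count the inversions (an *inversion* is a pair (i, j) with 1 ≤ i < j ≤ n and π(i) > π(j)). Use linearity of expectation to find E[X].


Write X = Σ X_I over the C(193, 2) = 18528 pairs i < j, with X_I the indicator of one inversion.
There are 18528 indicators.
For each fixed pair i < j, the values π(i) and π(j) are two distinct elements of {1, …, 193} in uniformly random order; by symmetry P[π(i) > π(j)] = 1/2.
By linearity: E[X] = 18528 · (1/2) = C(193, 2) · (1/2) = 18528/2 = 9264 ≈ 9264.0000.

E[X] = 9264 = 9264.0000.


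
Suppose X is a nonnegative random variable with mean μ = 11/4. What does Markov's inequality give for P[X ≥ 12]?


μ = E[X] = 11/4, a = 12.
Markov: P[X ≥ 12] ≤ μ/a = (11/4)/12 = 11/48.
Numerically: ≈ 0.22917.
(Since a = 12 > μ = 2.75000, the bound 11/48 is < 1 and informative.)

P[X ≥ 12] ≤ 11/48 ≈ 0.22917.


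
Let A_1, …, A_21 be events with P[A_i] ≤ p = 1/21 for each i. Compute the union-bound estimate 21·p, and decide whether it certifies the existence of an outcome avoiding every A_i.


Union bound: P[∪_{i=1}^{21} A_i] ≤ Σ_i P[A_i] ≤ 21·p = 21·(1/21) = 1.
Numerically: 1 ≈ 1.000.
Is 1 < 1? NO.
Since the bound 1 is ≥ 1, the union bound is uninformative here; it does NOT by itself certify existence.

21·p = 1 ≈ 1.000; existence NOT certified by the union bound.


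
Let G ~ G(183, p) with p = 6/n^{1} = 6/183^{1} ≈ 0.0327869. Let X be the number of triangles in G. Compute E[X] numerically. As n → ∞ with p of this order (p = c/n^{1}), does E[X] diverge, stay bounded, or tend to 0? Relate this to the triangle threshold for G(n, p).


Number of potential triangles: C(183, 3) = 1004731.
Each occurs with probability p³ ≈ (0.0327869)³ ≈ 3.52452408e-05.
By linearity: E[X] = C(183, 3)·p³ ≈ 1004731 · 3.52452408e-05 ≈ 35.411986.
Here α = 1, so p = 6/n is exactly at the triangle threshold p ~ 1/n. Asymptotically E[X] → c³/6 = 6³/6 = 36 ≈ 36.000000, a bounded constant. In this regime the triangle count is asymptotically Poisson(c³/6).

E[X] ≈ 35.411986; in regime p = Θ(1/n^{1}) E[X] stays bounded (at the triangle threshold p ~ 1/n).


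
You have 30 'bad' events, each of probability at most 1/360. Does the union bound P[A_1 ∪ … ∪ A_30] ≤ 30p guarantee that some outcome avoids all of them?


Union bound: P[∪_{i=1}^{30} A_i] ≤ Σ_i P[A_i] ≤ 30·p = 30·(1/360) = 1/12.
Numerically: 1/12 ≈ 0.0833333.
Is 1/12 < 1? YES.
Since P[∪ A_i] ≤ 1/12 < 1, the complement has P[∩ A_i^c] ≥ 1 − 1/12 = 11/12 > 0, so some outcome avoids every A_i.

30·p = 1/12 ≈ 0.0833333; existence CERTIFIED by the union bound.


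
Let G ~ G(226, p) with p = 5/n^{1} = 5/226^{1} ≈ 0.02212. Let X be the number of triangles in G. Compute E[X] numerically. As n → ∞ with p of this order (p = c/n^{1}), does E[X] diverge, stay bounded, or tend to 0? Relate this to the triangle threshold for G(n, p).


Number of potential triangles: C(226, 3) = 1898400.
Each occurs with probability p³ ≈ (0.02212)³ ≈ 1.082891e-05.
By linearity: E[X] = C(226, 3)·p³ ≈ 1898400 · 1.082891e-05 ≈ 20.5576.
Here α = 1, so p = 5/n is exactly at the triangle threshold p ~ 1/n. Asymptotically E[X] → c³/6 = 5³/6 = 125/6 ≈ 20.8333, a bounded constant. In this regime the triangle count is asymptotically Poisson(c³/6).

E[X] ≈ 20.5576; in regime p = Θ(1/n^{1}) E[X] stays bounded (at the triangle threshold p ~ 1/n).


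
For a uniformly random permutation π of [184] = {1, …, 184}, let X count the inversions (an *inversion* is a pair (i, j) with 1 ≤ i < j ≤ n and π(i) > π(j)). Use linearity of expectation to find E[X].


Write X = Σ X_I over the C(184, 2) = 16836 pairs i < j, with X_I the indicator of one inversion.
There are 16836 indicators.
For each fixed pair i < j, the values π(i) and π(j) are two distinct elements of {1, …, 184} in uniformly random order; by symmetry P[π(i) > π(j)] = 1/2.
By linearity: E[X] = 16836 · (1/2) = C(184, 2) · (1/2) = 16836/2 = 8418 ≈ 8418.000.

E[X] = 8418 = 8418.000.


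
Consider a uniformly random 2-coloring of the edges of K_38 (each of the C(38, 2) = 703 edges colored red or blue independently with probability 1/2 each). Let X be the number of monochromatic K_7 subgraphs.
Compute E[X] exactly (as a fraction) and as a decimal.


Let X = Σ_S X_S over the C(38, 7) = 12620256 subsets S of size 7, where X_S = 1 if the K_7 on S is monochromatic.
For a fixed S, the K_7 on S has C(7, 2) = 21 edges. P[all 21 edges red] = (1/2)^21, and likewise for blue, so P[monochromatic] = 2·(1/2)^21 = 2^{1 − 21} = 1/1048576.
Summing: E[X] = C(38, 7) · 2^{1 − 21} = 12620256 · 1/1048576 = 394383/32768.
Numerically: E[X] ≈ 12.036.

E[X] = C(38,7)·2^(1−C(7,2)) = 394383/32768 ≈ 12.036.


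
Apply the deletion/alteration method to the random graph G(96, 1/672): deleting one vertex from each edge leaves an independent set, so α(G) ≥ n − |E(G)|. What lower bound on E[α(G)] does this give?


E[|E(G)|] = C(96, 2)·p = 4560 · (1/672) = 95/14.
E[α(G)] ≥ n − E[|E(G)|] = 96 − 95/14 = 1249/14.
Numerically: ≈ 89.2143.
(This is only a lower bound; the true E[α(G)] may be larger.)

E[α(G)] ≥ 1249/14 ≈ 89.2143.


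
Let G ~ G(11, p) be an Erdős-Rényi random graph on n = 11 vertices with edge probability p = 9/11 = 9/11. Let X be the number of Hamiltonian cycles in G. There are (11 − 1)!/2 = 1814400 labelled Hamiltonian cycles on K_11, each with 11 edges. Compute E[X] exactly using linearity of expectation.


K_11 has (11 − 1)!/2 = 1814400 labelled Hamiltonian cycles.
For each such Hamiltonian cycle H, let X_H = 1 if all 11 edges of H are present in G. Then P[X_H = 1] = p^{11} = (9/11)^{11} = 31381059609/285311670611.
By linearity of expectation: E[X] = Σ_H E[X_H] = 1814400 · p^{11} = 1814400 · 31381059609/285311670611 = 56937794554569600/285311670611.
Numerically: E[X] ≈ 1.9956e+05.

E[X] = 1814400 · (9/11)^{11} = 56937794554569600/285311670611 ≈ 1.9956e+05.


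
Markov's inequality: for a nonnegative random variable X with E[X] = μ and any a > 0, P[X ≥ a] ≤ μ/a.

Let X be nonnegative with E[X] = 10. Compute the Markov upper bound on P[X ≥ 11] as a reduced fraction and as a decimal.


μ = E[X] = 10, a = 11.
Markov: P[X ≥ 11] ≤ μ/a = (10)/11 = 10/11.
Numerically: ≈ 0.909.
(Since a = 11 > μ = 10.000, the bound 10/11 is < 1 and informative.)

P[X ≥ 11] ≤ 10/11 ≈ 0.909.


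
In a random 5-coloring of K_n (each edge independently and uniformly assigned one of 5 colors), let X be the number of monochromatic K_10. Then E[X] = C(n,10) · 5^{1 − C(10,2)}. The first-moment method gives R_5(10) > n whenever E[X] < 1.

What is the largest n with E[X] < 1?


We need C(n, 10) · 5^{1 − 45} < 1, i.e. C(n, 10) < 5^{45 − 1} = 5684341886080801486968994140625.
Check values of n near the boundary:
  n = 5387: C(5387, 10) = 5624406917627224603154306376491; 5624406917627224603154306376491 < 5684341886080801486968994140625? YES
  n = 5388: C(5388, 10) = 5634865093375880654852250419586; 5634865093375880654852250419586 < 5684341886080801486968994140625? YES
  n = 5389: C(5389, 10) = 5645340767466558997768874792926; 5645340767466558997768874792926 < 5684341886080801486968994140625? YES
  n = 5390: C(5390, 10) = 5655833965919099070255434039753; 5655833965919099070255434039753 < 5684341886080801486968994140625? YES
  n = 5391: C(5391, 10) = 5666344714787188828795213697883; 5666344714787188828795213697883 < 5684341886080801486968994140625? YES
  n = 5392: C(5392, 10) = 5676873040158402483252283957448; 5676873040158402483252283957448 < 5684341886080801486968994140625? YES
  n = 5393: C(5393, 10) = 5687418968154238267170642278008; 5687418968154238267170642278008 < 5684341886080801486968994140625? NO
  n = 5394: C(5394, 10) = 5697982524930156243149785372878; 5697982524930156243149785372878 < 5684341886080801486968994140625? NO
The largest n with C(n, 10) < 5684341886080801486968994140625 is n = 5392 (where E[X] = 5676873040158402483252283957448/5684341886080801486968994140625 ≈ 0.9987). Hence R_5(10) > 5392, i.e. R_5(10) ≥ 5393.

Largest n = 5392; hence R_5(10) > 5392.


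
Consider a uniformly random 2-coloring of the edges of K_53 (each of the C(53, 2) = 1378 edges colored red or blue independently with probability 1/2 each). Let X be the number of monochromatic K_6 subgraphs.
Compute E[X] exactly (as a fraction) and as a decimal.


Let X = Σ_S X_S over the C(53, 6) = 22957480 subsets S of size 6, where X_S = 1 if the K_6 on S is monochromatic.
For a fixed S, the K_6 on S has C(6, 2) = 15 edges. P[all 15 edges red] = (1/2)^15, and likewise for blue, so P[monochromatic] = 2·(1/2)^15 = 2^{1 − 15} = 1/16384.
Summing: E[X] = C(53, 6) · 2^{1 − 15} = 22957480 · 1/16384 = 2869685/2048.
Numerically: E[X] ≈ 1401.2134.

E[X] = C(53,6)·2^(1−C(6,2)) = 2869685/2048 ≈ 1401.2134.


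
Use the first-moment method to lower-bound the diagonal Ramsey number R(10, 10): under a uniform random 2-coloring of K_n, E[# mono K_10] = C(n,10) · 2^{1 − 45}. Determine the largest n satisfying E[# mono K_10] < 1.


We need C(n, 10) · 2^{1 − 45} < 1, i.e. C(n, 10) < 2^{45 − 1} = 17592186044416.
Check values of n near the boundary:
  n = 99: C(99, 10) = 15579278510796; 15579278510796 < 17592186044416? YES
  n = 100: C(100, 10) = 17310309456440; 17310309456440 < 17592186044416? YES
  n = 101: C(101, 10) = 19212541264840; 19212541264840 < 17592186044416? NO
The largest n with C(n, 10) < 17592186044416 is n = 100 (where E[X] = 2163788682055/2199023255552 ≈ 0.983977). Hence R(10, 10) > 100, i.e. R(10, 10) ≥ 101.

Largest n = 100; hence R(10, 10) > 100.


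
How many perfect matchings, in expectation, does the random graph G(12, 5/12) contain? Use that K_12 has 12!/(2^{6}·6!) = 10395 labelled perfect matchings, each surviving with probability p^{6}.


K_12 has 12!/(2^{6}·6!) = 10395 labelled perfect matchings.
For each such perfect matching H, let X_H = 1 if all 6 edges of H are present in G. Then P[X_H = 1] = p^{6} = (5/12)^{6} = 15625/2985984.
By linearity of expectation: E[X] = Σ_H E[X_H] = 10395 · p^{6} = 10395 · 15625/2985984 = 6015625/110592.
Numerically: E[X] ≈ 54.3948.

E[X] = 10395 · (5/12)^{6} = 6015625/110592 ≈ 54.3948.
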